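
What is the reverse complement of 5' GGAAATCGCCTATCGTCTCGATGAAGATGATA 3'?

Complement each base (A↔T, G↔C): CCTTTAGCGGATAGCAGAGCTACTTCTACTAT. Then reverse.

5'-TATCATCTTCATCGAGACGATAGGCGATTTCC-3'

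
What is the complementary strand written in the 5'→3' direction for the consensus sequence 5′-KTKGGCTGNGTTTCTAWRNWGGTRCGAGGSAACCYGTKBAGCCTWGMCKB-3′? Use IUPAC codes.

5'-VMGKCWAGGCTVMACRGGTTSCCTCGYACCWNYWTAGAAACNCAGCCMAM-3'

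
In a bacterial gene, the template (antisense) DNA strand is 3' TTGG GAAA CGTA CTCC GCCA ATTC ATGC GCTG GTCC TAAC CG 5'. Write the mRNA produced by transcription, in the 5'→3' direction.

Reading the template 3'→5' as shown, RNA polymerase pairs each base (A→U, T→A, G↔C) to build mRNA 5'→3' directly.

5'-AACCCUUUGCAUGAGGCGGUUAAGUACGCGACCAGGAUUGGC-3'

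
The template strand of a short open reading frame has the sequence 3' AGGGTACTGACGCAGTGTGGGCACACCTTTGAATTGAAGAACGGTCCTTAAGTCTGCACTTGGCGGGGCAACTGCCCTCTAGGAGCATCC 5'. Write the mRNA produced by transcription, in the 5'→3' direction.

5′-UCCCAUGACUGCGUCACACCCGUGUGGAAACUUAACUUCUUGCCAGGAAUUCAGACGUGAACCGCCCCGUUGACGGGAGAUCCUCGUAGG-3′

Reading the template 3'→5' as shown, RNA polymerase pairs each base (A→U, T→A, G↔C) to build mRNA 5'→3' directly.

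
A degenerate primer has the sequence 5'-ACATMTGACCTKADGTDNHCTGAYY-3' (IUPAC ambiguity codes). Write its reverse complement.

5'-RRTCAGDNHACHTMAGGTCAKATGT-3'

Standard pairs A↔T, G↔C; ambiguity codes pair Y↔R, M↔K, D↔H, N↔N. Complement (TGTAKACTGGAMTHCAHNDGACTRR), then reverse for 5'→3'.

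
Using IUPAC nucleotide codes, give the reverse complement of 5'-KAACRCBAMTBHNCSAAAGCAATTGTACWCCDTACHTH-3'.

5′-DADGTAHGGWGTACAATTGCTTTSGNDVAKTVGYGTTM-3′

Standard pairs A↔T, G↔C; ambiguity codes pair R↔Y, M↔K, W↔W, S↔S, B↔V, D↔H, N↔N. Complement (MTTGYGVTKAVDNGSTTTCGTTAACATGWGGHATGDAD), then reverse for 5'→3'.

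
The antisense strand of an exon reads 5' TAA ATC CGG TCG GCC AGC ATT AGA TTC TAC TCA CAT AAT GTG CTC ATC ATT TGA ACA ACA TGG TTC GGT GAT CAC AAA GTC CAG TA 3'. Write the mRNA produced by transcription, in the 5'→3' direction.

5'-UACUGGACUUUGUGAUCACCGAACCAUGUUGUUCAAAUGAUGAGCACAUUAUGUGAGUAGAAUCUAAUGCUGGCCGACCGGAUUUA-3'

The mRNA has the sequence of the coding strand (reverse complement of the template) with T→U. Reverse complement of TAAATCCGGTCGGCCAGCATTAGATTCTACTCACATAATGTGCTCATCATTTGAACAACATGGTTCGGTGATCACAAAGTCCAGTA is TACTGGACTTTGTGATCACCGAACCATGTTGTTCAAATGATGAGCACATTATGTGAGTAGAATCTAATGCTGGCCGACCGGATTTA; then T→U.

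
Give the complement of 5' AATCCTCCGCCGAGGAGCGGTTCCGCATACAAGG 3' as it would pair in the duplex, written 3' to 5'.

Base-pairing A↔T, G↔C gives the complement. The complementary strand is antiparallel, so paired with a 5'→3' strand it runs 3'→5'.

3′-TTAGGAGGCGGCTCCTCGCCAAGGCGTATGTTCC-5′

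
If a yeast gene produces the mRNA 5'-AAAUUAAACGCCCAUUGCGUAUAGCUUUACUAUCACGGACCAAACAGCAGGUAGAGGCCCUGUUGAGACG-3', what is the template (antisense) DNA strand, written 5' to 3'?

Replace U with T to get the coding DNA strand: AAATTAAACGCCCATTGCGTATAGCTTTACTATCACGGACCAAACAGCAGGTAGAGGCCCTGTTGAGACG. The template strand is its reverse complement (complement TTTAATTTGCGGGTAACGCATATCGAAATGATAGTGCCTGGTTTGTCGTCCATCTCCGGGACAACTCTGC, then reverse).

5'-CGTCTCAACAGGGCCTCTACCTGCTGTTTGGTCCGTGATAGTAAAGCTATACGCAATGGGCGTTTAATTT-3'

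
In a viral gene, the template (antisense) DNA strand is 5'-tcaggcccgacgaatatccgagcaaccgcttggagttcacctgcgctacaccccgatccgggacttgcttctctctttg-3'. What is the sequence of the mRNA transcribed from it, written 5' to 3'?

5′-CAAAGAGAGAAGCAAGUCCCGGAUCGGGGUGUAGCGCAGGUGAACUCCAAGCGGUUGCUCGGAUAUUCGUCGGGCCUGA-3′

RNA polymerase reads the template 3'→5' and synthesizes mRNA 5'→3' by base-pairing (A→U, T→A, G↔C). The complement of the template is AGTCCGGGCTGCTTATAGGCTCGTTGGCGAACCTCAAGTGGACGCGATGTGGGGCTAGGCCCTGAACGAAGAGAGAAAC; antiparallel, so 5'→3' the coding strand is CAAAGAGAGAAGCAAGTCCCGGATCGGGGTGTAGCGCAGGTGAACTCCAAGCGGTTGCTCGGATATTCGTCGGGCCTGA. Replace T with U for the mRNA.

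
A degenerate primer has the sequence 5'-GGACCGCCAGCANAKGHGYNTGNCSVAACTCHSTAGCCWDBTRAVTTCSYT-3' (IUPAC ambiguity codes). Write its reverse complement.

5'-ARSGAABTYAVHWGGCTASDGAGTTBSGNCANRCDCMTNTGCTGGCGGTCC-3'

Standard pairs A↔T, G↔C; ambiguity codes pair R↔Y, K↔M, W↔W, S↔S, B↔V, D↔H, N↔N. Complement (CCTGGCGGTCGTNTMCDCRNACNGSBTTGAGDSATCGGWHVAYTBAAGSRA), then reverse for 5'→3'.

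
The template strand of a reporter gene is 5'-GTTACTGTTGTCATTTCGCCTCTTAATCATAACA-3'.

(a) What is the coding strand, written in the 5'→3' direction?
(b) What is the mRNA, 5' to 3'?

(a) The coding strand is the reverse complement of the template: complement CAATGACAACAGTAAAGCGGAGAATTAGTATTGT, then reverse.
(b) mRNA has the coding-strand sequence with T→U.

(a) 5'-TGTTATGATTAAGAGGCGAAATGACAACAGTAAC-3'
(b) 5'-UGUUAUGAUUAAGAGGCGAAAUGACAACAGUAAC-3'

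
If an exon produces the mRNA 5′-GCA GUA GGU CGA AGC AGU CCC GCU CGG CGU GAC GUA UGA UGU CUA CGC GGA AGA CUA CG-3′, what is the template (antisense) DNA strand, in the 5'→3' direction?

Replace U with T to get the coding DNA strand: GCAGTAGGTCGAAGCAGTCCCGCTCGGCGTGACGTATGATGTCTACGCGGAAGACTACG. The template strand is its reverse complement (complement CGTCATCCAGCTTCGTCAGGGCGAGCCGCACTGCATACTACAGATGCGCCTTCTGATGC, then reverse).

5'-CGTAGTCTTCCGCGTAGACATCATACGTCACGCCGAGCGGGACTGCTTCGACCTACTGC-3'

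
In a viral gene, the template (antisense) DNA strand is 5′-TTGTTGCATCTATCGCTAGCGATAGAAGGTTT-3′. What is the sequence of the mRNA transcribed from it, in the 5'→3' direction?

RNA polymerase reads the template 3'→5' and synthesizes mRNA 5'→3' by base-pairing (A→U, T→A, G↔C). The complement of the template is AACAACGTAGATAGCGATCGCTATCTTCCAAA; antiparallel, so 5'→3' the coding strand is AAACCTTCTATCGCTAGCGATAGATGCAACAA. Replace T with U for the mRNA.

5'-AAACCUUCUAUCGCUAGCGAUAGAUGCAACAA-3'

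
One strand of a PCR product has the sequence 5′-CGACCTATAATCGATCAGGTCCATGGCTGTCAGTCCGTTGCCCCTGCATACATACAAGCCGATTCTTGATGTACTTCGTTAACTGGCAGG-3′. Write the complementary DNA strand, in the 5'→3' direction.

5′-CCTGCCAGTTAACGAAGTACATCAAGAATCGGCTTGTATGTATGCAGGGGCAACGGACTGACAGCCATGGACCTGATCGATTATAGGTCG-3′

Pairing A↔T and G↔C gives GCTGGATATTAGCTAGTCCAGGTACCGACAGTCAGGCAACGGGGACGTATGTATGTTCGGCTAAGAACTACATGAAGCAATTGACCGTCC, running 3'→5'. Reverse for the 5'→3' convention.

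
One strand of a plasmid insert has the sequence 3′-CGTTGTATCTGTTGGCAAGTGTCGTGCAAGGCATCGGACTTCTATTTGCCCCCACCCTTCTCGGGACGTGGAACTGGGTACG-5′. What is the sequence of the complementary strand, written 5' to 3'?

The strand is given 3'→5', so its complement runs 5'→3' in the same left-to-right order: pair each base A↔T, G↔C.

5'-GCAACATAGACAACCGTTCACAGCACGTTCCGTAGCCTGAAGATAAACGGGGGTGGGAAGAGCCCTGCACCTTGACCCATGC-3'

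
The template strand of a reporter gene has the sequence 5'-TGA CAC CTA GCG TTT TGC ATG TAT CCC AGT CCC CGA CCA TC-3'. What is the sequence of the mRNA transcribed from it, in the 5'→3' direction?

5'-GAUGGUCGGGGACUGGGAUACAUGCAAAACGCUAGGUGUCA-3'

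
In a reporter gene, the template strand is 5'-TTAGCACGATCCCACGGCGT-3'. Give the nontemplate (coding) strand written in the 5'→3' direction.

The coding strand is complementary and antiparallel to the template: take the complement (A↔T, G↔C) and reverse.

5'-ACGCCGTGGGATCGTGCTAA-3'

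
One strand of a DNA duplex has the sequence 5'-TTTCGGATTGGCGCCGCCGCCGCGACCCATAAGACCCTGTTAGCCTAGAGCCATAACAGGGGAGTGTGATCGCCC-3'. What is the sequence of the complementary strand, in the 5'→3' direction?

The complement of TTTCGGATTGGCGCCGCCGCCGCGACCCATAAGACCCTGTTAGCCTAGAGCCATAACAGGGGAGTGTGATCGCCC is AAAGCCTAACCGCGGCGGCGGCGCTGGGTATTCTGGGACAATCGGATCTCGGTATTGTCCCCTCACACTAGCGGG (A↔T, G↔C). DNA strands are antiparallel, so the complementary strand runs 3'→5'; reversing gives the 5'→3' form.

5′-GGGCGATCACACTCCCCTGTTATGGCTCTAGGCTAACAGGGTCTTATGGGTCGCGGCGGCGGCGCCAATCCGAAA-3′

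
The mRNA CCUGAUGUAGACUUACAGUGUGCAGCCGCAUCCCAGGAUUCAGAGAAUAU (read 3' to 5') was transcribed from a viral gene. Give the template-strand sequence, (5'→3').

Written 5'→3' the mRNA is UAUAAGAGACUUAGGACCCUACGCCGACGUGUGACAUUCAGAUGUAGUCC, so the coding DNA strand is TATAAGAGACTTAGGACCCTACGCCGACGTGTGACATTCAGATGTAGTCC. The template is its reverse complement.

5'-GGACTACATCTGAATGTCACACGTCGGCGTAGGGTCCTAAGTCTCTTATA-3'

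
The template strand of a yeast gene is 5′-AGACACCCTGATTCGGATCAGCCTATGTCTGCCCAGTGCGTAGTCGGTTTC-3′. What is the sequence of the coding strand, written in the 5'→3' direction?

The coding strand is complementary and antiparallel to the template: take the complement (A↔T, G↔C) and reverse.

5'-GAAACCGACTACGCACTGGGCAGACATAGGCTGATCCGAATCAGGGTGTCT-3'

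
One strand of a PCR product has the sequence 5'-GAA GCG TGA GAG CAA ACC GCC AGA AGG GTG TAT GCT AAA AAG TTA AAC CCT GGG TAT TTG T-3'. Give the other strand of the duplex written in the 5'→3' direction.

5'-ACAAATACCCAGGGTTTAACTTTTTAGCATACACCCTTCTGGCGGTTTGCTCTCACGCTTC-3'

The complement of GAAGCGTGAGAGCAAACCGCCAGAAGGGTGTATGCTAAAAAGTTAAACCCTGGGTATTTGT is CTTCGCACTCTCGTTTGGCGGTCTTCCCACATACGATTTTTCAATTTGGGACCCATAAACA (A↔T, G↔C). DNA strands are antiparallel, so the complementary strand runs 3'→5'; reversing gives the 5'→3' form.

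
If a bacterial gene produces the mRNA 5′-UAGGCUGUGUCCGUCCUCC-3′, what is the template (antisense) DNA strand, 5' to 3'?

Replace U with T to get the coding DNA strand: TAGGCTGTGTCCGTCCTCC. The template strand is its reverse complement (complement ATCCGACACAGGCAGGAGG, then reverse).

5'-GGAGGACGGACACAGCCTA-3'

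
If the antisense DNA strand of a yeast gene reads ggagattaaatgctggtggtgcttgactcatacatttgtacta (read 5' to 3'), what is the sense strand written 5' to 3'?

5'-TAGTACAAATGTATGAGTCAAGCACCACCAGCATTTAATCTCC-3'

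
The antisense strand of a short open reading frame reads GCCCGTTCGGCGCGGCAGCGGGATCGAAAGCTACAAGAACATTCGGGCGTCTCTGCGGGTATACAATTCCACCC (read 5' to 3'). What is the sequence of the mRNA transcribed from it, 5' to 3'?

The mRNA has the sequence of the coding strand (reverse complement of the template) with T→U. Reverse complement of GCCCGTTCGGCGCGGCAGCGGGATCGAAAGCTACAAGAACATTCGGGCGTCTCTGCGGGTATACAATTCCACCC is GGGTGGAATTGTATACCCGCAGAGACGCCCGAATGTTCTTGTAGCTTTCGATCCCGCTGCCGCGCCGAACGGGC; then T→U.

5'-GGGUGGAAUUGUAUACCCGCAGAGACGCCCGAAUGUUCUUGUAGCUUUCGAUCCCGCUGCCGCGCCGAACGGGC-3'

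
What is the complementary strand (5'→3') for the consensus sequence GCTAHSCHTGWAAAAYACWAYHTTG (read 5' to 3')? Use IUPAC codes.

5'-CAADRTWGTRTTTTWCADGSDTAGC-3'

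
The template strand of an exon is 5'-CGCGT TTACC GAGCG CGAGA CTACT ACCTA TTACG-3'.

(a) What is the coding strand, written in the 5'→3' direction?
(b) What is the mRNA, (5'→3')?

(a) 5'-CGTAATAGGTAGTAGTCTCGCGCTCGGTAAACGCG-3'
(b) 5'-CGUAAUAGGUAGUAGUCUCGCGCUCGGUAAACGCG-3'

(a) The coding strand is the reverse complement of the template: complement GCGCAAATGGCTCGCGCTCTGATGATGGATAATGC, then reverse.
(b) mRNA has the coding-strand sequence with T→U.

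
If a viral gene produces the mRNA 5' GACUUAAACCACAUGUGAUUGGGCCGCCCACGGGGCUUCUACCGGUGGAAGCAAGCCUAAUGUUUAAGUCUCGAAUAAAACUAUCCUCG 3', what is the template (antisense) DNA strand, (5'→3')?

Replace U with T to get the coding DNA strand: GACTTAAACCACATGTGATTGGGCCGCCCACGGGGCTTCTACCGGTGGAAGCAAGCCTAATGTTTAAGTCTCGAATAAAACTATCCTCG. The template strand is its reverse complement (complement CTGAATTTGGTGTACACTAACCCGGCGGGTGCCCCGAAGATGGCCACCTTCGTTCGGATTACAAATTCAGAGCTTATTTTGATAGGAGC, then reverse).

5'-CGAGGATAGTTTTATTCGAGACTTAAACATTAGGCTTGCTTCCACCGGTAGAAGCCCCGTGGGCGGCCCAATCACATGTGGTTTAAGTC-3'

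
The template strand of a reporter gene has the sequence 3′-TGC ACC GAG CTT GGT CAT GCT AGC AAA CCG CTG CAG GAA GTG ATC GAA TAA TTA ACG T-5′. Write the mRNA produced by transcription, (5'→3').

5'-ACGUGGCUCGAACCAGUACGAUCGUUUGGCGACGUCCUUCACUAGCUUAUUAAUUGCA-3'

Reading the template 3'→5' as shown, RNA polymerase pairs each base (A→U, T→A, G↔C) to build mRNA 5'→3' directly.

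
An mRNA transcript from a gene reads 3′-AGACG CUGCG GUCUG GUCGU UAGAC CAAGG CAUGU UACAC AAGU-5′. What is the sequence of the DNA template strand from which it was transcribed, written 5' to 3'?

Written 5'→3' the mRNA is UGAACACAUUGUACGGAACCAGAUUGCUGGUCUGGCGUCGCAGA, so the coding DNA strand is TGAACACATTGTACGGAACCAGATTGCTGGTCTGGCGTCGCAGA. The template is its reverse complement.

5'-TCTGCGACGCCAGACCAGCAATCTGGTTCCGTACAATGTGTTCA-3'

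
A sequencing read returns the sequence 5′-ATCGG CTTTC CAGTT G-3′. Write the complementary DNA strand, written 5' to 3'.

Pairing A↔T and G↔C gives TAGCCGAAAGGTCAAC, running 3'→5'. Reverse for the 5'→3' convention.

5'-CAACTGGAAAGCCGAT-3'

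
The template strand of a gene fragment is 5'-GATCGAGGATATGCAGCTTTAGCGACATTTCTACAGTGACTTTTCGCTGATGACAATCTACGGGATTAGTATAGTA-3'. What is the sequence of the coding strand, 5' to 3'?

The coding strand is complementary and antiparallel to the template: take the complement (A↔T, G↔C) and reverse.

5′-TACTATACTAATCCCGTAGATTGTCATCAGCGAAAAGTCACTGTAGAAATGTCGCTAAAGCTGCATATCCTCGATC-3′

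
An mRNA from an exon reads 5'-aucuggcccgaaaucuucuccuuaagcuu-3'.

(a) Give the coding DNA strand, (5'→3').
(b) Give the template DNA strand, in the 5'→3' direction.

(a) The coding strand matches the mRNA with U→T.
(b) The template strand is the reverse complement of the coding strand.

(a) 5′-ATCTGGCCCGAAATCTTCTCCTTAAGCTT-3′
(b) 5'-AAGCTTAAGGAGAAGATTTCGGGCCAGAT-3'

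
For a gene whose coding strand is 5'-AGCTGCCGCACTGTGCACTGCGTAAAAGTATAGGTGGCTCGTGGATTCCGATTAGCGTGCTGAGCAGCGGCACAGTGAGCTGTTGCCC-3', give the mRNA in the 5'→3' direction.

5'-AGCUGCCGCACUGUGCACUGCGUAAAAGUAUAGGUGGCUCGUGGAUUCCGAUUAGCGUGCUGAGCAGCGGCACAGUGAGCUGUUGCCC-3'

mRNA has the coding-strand sequence with U in place of T.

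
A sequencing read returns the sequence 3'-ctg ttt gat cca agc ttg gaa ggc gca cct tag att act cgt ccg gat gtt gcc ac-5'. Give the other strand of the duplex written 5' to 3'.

The strand is given 3'→5', so its complement runs 5'→3' in the same left-to-right order: pair each base A↔T, G↔C.

5'-GACAAACTAGGTTCGAACCTTCCGCGTGGAATCTAATGAGCAGGCCTACAACGGTG-3'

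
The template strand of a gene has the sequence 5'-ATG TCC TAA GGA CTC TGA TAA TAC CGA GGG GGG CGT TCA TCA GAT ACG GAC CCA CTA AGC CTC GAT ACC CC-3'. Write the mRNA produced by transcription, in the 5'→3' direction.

5'-GGGGUAUCGAGGCUUAGUGGGUCCGUAUCUGAUGAACGCCCCCCUCGGUAUUAUCAGAGUCCUUAGGACAU-3'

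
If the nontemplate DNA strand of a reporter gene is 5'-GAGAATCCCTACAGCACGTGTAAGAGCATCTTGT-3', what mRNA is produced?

5'-GAGAAUCCCUACAGCACGUGUAAGAGCAUCUUGU-3'

mRNA has the coding-strand sequence with U in place of T.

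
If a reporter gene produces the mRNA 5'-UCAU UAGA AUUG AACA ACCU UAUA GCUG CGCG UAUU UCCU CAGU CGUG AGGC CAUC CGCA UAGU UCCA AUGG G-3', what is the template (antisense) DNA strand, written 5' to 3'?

5'-CCCATTGGAACTATGCGGATGGCCTCACGACTGAGGAAATACGCGCAGCTATAAGGTTGTTCAATTCTAATGA-3'

Replace U with T to get the coding DNA strand: TCATTAGAATTGAACAACCTTATAGCTGCGCGTATTTCCTCAGTCGTGAGGCCATCCGCATAGTTCCAATGGG. The template strand is its reverse complement (complement AGTAATCTTAACTTGTTGGAATATCGACGCGCATAAAGGAGTCAGCACTCCGGTAGGCGTATCAAGGTTACCC, then reverse).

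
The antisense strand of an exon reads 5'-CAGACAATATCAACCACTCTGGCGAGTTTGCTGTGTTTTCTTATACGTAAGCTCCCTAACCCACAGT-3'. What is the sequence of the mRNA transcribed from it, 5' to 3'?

RNA polymerase reads the template 3'→5' and synthesizes mRNA 5'→3' by base-pairing (A→U, T→A, G↔C). The complement of the template is GTCTGTTATAGTTGGTGAGACCGCTCAAACGACACAAAAGAATATGCATTCGAGGGATTGGGTGTCA; antiparallel, so 5'→3' the coding strand is ACTGTGGGTTAGGGAGCTTACGTATAAGAAAACACAGCAAACTCGCCAGAGTGGTTGATATTGTCTG. Replace T with U for the mRNA.

5'-ACUGUGGGUUAGGGAGCUUACGUAUAAGAAAACACAGCAAACUCGCCAGAGUGGUUGAUAUUGUCUG-3'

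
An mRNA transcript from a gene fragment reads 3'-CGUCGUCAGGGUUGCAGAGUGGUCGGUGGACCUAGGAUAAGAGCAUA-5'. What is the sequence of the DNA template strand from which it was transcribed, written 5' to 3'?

5′-GCAGCAGTCCCAACGTCTCACCAGCCACCTGGATCCTATTCTCGTAT-3′

Written 5'→3' the mRNA is AUACGAGAAUAGGAUCCAGGUGGCUGGUGAGACGUUGGGACUGCUGC, so the coding DNA strand is ATACGAGAATAGGATCCAGGTGGCTGGTGAGACGTTGGGACTGCTGC. The template is its reverse complement.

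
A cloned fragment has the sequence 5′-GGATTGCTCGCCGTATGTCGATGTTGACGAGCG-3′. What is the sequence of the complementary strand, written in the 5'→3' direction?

Pairing A↔T and G↔C gives CCTAACGAGCGGCATACAGCTACAACTGCTCGC, running 3'→5'. Reverse for the 5'→3' convention.

5'-CGCTCGTCAACATCGACATACGGCGAGCAATCC-3'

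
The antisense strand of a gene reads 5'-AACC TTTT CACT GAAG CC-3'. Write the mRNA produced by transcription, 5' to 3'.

5'-GGCUUCAGUGAAAAGGUU-3'

RNA polymerase reads the template 3'→5' and synthesizes mRNA 5'→3' by base-pairing (A→U, T→A, G↔C). The complement of the template is TTGGAAAAGTGACTTCGG; antiparallel, so 5'→3' the coding strand is GGCTTCAGTGAAAAGGTT. Replace T with U for the mRNA.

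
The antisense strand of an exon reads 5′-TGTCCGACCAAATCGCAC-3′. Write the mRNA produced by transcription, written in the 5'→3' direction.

5'-GUGCGAUUUGGUCGGACA-3'

RNA polymerase reads the template 3'→5' and synthesizes mRNA 5'→3' by base-pairing (A→U, T→A, G↔C). The complement of the template is ACAGGCTGGTTTAGCGTG; antiparallel, so 5'→3' the coding strand is GTGCGATTTGGTCGGACA. Replace T with U for the mRNA.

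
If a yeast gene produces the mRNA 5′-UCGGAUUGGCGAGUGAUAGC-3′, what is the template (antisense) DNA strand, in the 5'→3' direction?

5'-GCTATCACTCGCCAATCCGA-3'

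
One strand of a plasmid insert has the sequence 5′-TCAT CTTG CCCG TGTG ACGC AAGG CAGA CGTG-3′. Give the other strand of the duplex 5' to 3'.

Pairing A↔T and G↔C gives AGTAGAACGGGCACACTGCGTTCCGTCTGCAC, running 3'→5'. Reverse for the 5'→3' convention.

5'-CACGTCTGCCTTGCGTCACACGGGCAAGATGA-3'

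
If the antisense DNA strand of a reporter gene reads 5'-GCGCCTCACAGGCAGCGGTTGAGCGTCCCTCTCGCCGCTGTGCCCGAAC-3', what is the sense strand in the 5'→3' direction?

The coding strand is complementary and antiparallel to the template: take the complement (A↔T, G↔C) and reverse.

5'-GTTCGGGCACAGCGGCGAGAGGGACGCTCAACCGCTGCCTGTGAGGCGC-3'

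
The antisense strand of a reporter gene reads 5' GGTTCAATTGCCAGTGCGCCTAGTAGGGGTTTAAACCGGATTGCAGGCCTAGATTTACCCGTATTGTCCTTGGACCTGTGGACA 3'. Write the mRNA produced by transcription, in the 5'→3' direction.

5'-UGUCCACAGGUCCAAGGACAAUACGGGUAAAUCUAGGCCUGCAAUCCGGUUUAAACCCCUACUAGGCGCACUGGCAAUUGAACC-3'

The mRNA has the sequence of the coding strand (reverse complement of the template) with T→U. Reverse complement of GGTTCAATTGCCAGTGCGCCTAGTAGGGGTTTAAACCGGATTGCAGGCCTAGATTTACCCGTATTGTCCTTGGACCTGTGGACA is TGTCCACAGGTCCAAGGACAATACGGGTAAATCTAGGCCTGCAATCCGGTTTAAACCCCTACTAGGCGCACTGGCAATTGAACC; then T→U.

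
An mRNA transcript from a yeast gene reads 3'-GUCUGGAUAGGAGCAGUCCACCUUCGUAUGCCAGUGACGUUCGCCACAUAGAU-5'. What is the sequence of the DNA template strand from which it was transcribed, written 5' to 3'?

Written 5'→3' the mRNA is UAGAUACACCGCUUGCAGUGACCGUAUGCUUCCACCUGACGAGGAUAGGUCUG, so the coding DNA strand is TAGATACACCGCTTGCAGTGACCGTATGCTTCCACCTGACGAGGATAGGTCTG. The template is its reverse complement.

5'-CAGACCTATCCTCGTCAGGTGGAAGCATACGGTCACTGCAAGCGGTGTATCTA-3'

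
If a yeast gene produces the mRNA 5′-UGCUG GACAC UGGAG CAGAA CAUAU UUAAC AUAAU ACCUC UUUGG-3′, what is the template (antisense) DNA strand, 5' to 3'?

5'-CCAAAGAGGTATTATGTTAAATATGTTCTGCTCCAGTGTCCAGCA-3'

Replace U with T to get the coding DNA strand: TGCTGGACACTGGAGCAGAACATATTTAACATAATACCTCTTTGG. The template strand is its reverse complement (complement ACGACCTGTGACCTCGTCTTGTATAAATTGTATTATGGAGAAACC, then reverse).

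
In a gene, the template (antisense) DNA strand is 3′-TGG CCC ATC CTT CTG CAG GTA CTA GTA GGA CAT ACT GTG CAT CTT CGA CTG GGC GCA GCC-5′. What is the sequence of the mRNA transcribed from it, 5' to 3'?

5'-ACCGGGUAGGAAGACGUCCAUGAUCAUCCUGUAUGACACGUAGAAGCUGACCCGCGUCGG-3'

Reading the template 3'→5' as shown, RNA polymerase pairs each base (A→U, T→A, G↔C) to build mRNA 5'→3' directly.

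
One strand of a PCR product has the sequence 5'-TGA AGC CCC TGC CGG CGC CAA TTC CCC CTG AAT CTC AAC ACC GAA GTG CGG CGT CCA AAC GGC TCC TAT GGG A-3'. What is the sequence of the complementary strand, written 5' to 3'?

Pairing A↔T and G↔C gives ACTTCGGGGACGGCCGCGGTTAAGGGGGACTTAGAGTTGTGGCTTCACGCCGCAGGTTTGCCGAGGATACCCT, running 3'→5'. Reverse for the 5'→3' convention.

5'-TCCCATAGGAGCCGTTTGGACGCCGCACTTCGGTGTTGAGATTCAGGGGGAATTGGCGCCGGCAGGGGCTTCA-3'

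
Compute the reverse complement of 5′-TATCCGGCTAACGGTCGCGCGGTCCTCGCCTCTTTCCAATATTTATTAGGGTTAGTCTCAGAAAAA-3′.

Complement each base (A↔T, G↔C): ATAGGCCGATTGCCAGCGCGCCAGGAGCGGAGAAAGGTTATAAATAATCCCAATCAGAGTCTTTTT. Then reverse.

5'-TTTTTCTGAGACTAACCCTAATAAATATTGGAAAGAGGCGAGGACCGCGCGACCGTTAGCCGGATA-3'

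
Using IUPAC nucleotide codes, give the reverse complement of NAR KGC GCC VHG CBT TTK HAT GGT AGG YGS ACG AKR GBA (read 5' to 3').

Standard pairs A↔T, G↔C; ambiguity codes pair R↔Y, K↔M, S↔S, B↔V, H↔D, N↔N. Complement (NTYMCGCGGBDCGVAAAMDTACCATCCRCSTGCTMYCVT), then reverse for 5'→3'.

5'-TVCYMTCGTSCRCCTACCATDMAAAVGCDBGGCGCMYTN-3'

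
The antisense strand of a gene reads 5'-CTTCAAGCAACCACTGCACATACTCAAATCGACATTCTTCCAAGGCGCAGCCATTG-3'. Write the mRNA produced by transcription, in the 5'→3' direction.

The mRNA has the sequence of the coding strand (reverse complement of the template) with T→U. Reverse complement of CTTCAAGCAACCACTGCACATACTCAAATCGACATTCTTCCAAGGCGCAGCCATTG is CAATGGCTGCGCCTTGGAAGAATGTCGATTTGAGTATGTGCAGTGGTTGCTTGAAG; then T→U.

5'-CAAUGGCUGCGCCUUGGAAGAAUGUCGAUUUGAGUAUGUGCAGUGGUUGCUUGAAG-3'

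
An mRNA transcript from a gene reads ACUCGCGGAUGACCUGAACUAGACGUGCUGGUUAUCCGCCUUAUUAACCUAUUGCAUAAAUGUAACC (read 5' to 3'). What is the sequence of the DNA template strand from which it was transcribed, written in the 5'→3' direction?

Replace U with T to get the coding DNA strand: ACTCGCGGATGACCTGAACTAGACGTGCTGGTTATCCGCCTTATTAACCTATTGCATAAATGTAACC. The template strand is its reverse complement (complement TGAGCGCCTACTGGACTTGATCTGCACGACCAATAGGCGGAATAATTGGATAACGTATTTACATTGG, then reverse).

5'-GGTTACATTTATGCAATAGGTTAATAAGGCGGATAACCAGCACGTCTAGTTCAGGTCATCCGCGAGT-3'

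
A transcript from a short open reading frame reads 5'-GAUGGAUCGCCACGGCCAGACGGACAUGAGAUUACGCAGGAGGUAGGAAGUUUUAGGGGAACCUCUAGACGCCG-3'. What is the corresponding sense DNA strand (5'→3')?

The coding DNA strand has the same 5'→3' sequence as the mRNA with U replaced by T.

5′-GATGGATCGCCACGGCCAGACGGACATGAGATTACGCAGGAGGTAGGAAGTTTTAGGGGAACCTCTAGACGCCG-3′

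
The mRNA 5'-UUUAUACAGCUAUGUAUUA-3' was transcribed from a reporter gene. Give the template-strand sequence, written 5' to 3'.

5'-TAATACATAGCTGTATAAA-3'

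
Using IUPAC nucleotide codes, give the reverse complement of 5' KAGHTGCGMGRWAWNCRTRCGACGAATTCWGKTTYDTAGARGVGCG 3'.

5'-CGCBCYTCTAHRAAMCWGAATTCGTCGYAYGNWTWYCKCGCADCTM-3'

Standard pairs A↔T, G↔C; ambiguity codes pair R↔Y, M↔K, W↔W, D↔H, V↔B, N↔N. Complement (MTCDACGCKCYWTWNGYAYGCTGCTTAAGWCMAARHATCTYCBCGC), then reverse for 5'→3'.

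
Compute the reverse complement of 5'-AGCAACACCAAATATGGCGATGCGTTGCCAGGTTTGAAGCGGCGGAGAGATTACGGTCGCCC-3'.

Reading the sequence 3'→5' and pairing each base (A↔T, G↔C) gives the reverse complement directly.

5'-GGGCGACCGTAATCTCTCCGCCGCTTCAAACCTGGCAACGCATCGCCATATTTGGTGTTGCT-3'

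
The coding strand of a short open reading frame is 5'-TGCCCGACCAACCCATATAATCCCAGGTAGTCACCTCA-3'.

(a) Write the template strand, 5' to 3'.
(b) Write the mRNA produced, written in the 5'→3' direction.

(a) 5'-TGAGGTGACTACCTGGGATTATATGGGTTGGTCGGGCA-3'
(b) 5′-UGCCCGACCAACCCAUAUAAUCCCAGGUAGUCACCUCA-3′

(a) The template strand is the reverse complement of the coding strand: complement ACGGGCTGGTTGGGTATATTAGGGTCCATCAGTGGAGT, then reverse.
(b) mRNA matches the coding strand with T→U.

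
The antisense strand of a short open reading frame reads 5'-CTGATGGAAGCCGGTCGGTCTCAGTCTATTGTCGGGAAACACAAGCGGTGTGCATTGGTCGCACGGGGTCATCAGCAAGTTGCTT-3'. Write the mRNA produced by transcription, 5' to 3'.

5'-AAGCAACUUGCUGAUGACCCCGUGCGACCAAUGCACACCGCUUGUGUUUCCCGACAAUAGACUGAGACCGACCGGCUUCCAUCAG-3'

RNA polymerase reads the template 3'→5' and synthesizes mRNA 5'→3' by base-pairing (A→U, T→A, G↔C). The complement of the template is GACTACCTTCGGCCAGCCAGAGTCAGATAACAGCCCTTTGTGTTCGCCACACGTAACCAGCGTGCCCCAGTAGTCGTTCAACGAA; antiparallel, so 5'→3' the coding strand is AAGCAACTTGCTGATGACCCCGTGCGACCAATGCACACCGCTTGTGTTTCCCGACAATAGACTGAGACCGACCGGCTTCCATCAG. Replace T with U for the mRNA.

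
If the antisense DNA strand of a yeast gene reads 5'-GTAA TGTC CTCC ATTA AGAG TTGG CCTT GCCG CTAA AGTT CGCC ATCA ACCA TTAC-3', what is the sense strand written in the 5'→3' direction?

The coding strand is complementary and antiparallel to the template: take the complement (A↔T, G↔C) and reverse.

5'-GTAATGGTTGATGGCGAACTTTAGCGGCAAGGCCAACTCTTAATGGAGGACATTAC-3'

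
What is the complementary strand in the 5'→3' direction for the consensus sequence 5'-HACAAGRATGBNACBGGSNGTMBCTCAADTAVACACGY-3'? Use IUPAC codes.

5'-RCGTGTBTAHTTGAGVKACNSCCVGTNVCATYCTTGTD-3'

Standard pairs A↔T, G↔C; ambiguity codes pair R↔Y, M↔K, S↔S, B↔V, D↔H, N↔N. Complement (DTGTTCYTACVNTGVCCSNCAKVGAGTTHATBTGTGCR), then reverse for 5'→3'.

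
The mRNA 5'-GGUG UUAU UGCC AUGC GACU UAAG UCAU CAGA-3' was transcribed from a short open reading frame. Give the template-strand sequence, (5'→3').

5′-TCTGATGACTTAAGTCGCATGGCAATAACACC-3′

Replace U with T to get the coding DNA strand: GGTGTTATTGCCATGCGACTTAAGTCATCAGA. The template strand is its reverse complement (complement CCACAATAACGGTACGCTGAATTCAGTAGTCT, then reverse).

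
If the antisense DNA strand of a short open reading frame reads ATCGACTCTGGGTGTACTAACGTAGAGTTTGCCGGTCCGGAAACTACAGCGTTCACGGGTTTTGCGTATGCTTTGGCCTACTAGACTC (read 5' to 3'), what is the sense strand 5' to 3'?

5'-GAGTCTAGTAGGCCAAAGCATACGCAAAACCCGTGAACGCTGTAGTTTCCGGACCGGCAAACTCTACGTTAGTACACCCAGAGTCGAT-3'

The coding strand is complementary and antiparallel to the template: take the complement (A↔T, G↔C) and reverse.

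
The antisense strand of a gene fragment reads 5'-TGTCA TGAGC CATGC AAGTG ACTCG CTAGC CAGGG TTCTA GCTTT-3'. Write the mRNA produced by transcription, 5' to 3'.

5'-AAAGCUAGAACCCUGGCUAGCGAGUCACUUGCAUGGCUCAUGACA-3'

RNA polymerase reads the template 3'→5' and synthesizes mRNA 5'→3' by base-pairing (A→U, T→A, G↔C). The complement of the template is ACAGTACTCGGTACGTTCACTGAGCGATCGGTCCCAAGATCGAAA; antiparallel, so 5'→3' the coding strand is AAAGCTAGAACCCTGGCTAGCGAGTCACTTGCATGGCTCATGACA. Replace T with U for the mRNA.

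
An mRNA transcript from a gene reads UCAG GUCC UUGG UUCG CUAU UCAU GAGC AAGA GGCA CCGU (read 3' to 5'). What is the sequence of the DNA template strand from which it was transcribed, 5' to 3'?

Written 5'→3' the mRNA is UGCCACGGAGAACGAGUACUUAUCGCUUGGUUCCUGGACU, so the coding DNA strand is TGCCACGGAGAACGAGTACTTATCGCTTGGTTCCTGGACT. The template is its reverse complement.

5'-AGTCCAGGAACCAAGCGATAAGTACTCGTTCTCCGTGGCA-3'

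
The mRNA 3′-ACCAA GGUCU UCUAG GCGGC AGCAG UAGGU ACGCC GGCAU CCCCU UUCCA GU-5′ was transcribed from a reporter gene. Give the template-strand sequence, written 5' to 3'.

Written 5'→3' the mRNA is UGACCUUUCCCCUACGGCCGCAUGGAUGACGACGGCGGAUCUUCUGGAACCA, so the coding DNA strand is TGACCTTTCCCCTACGGCCGCATGGATGACGACGGCGGATCTTCTGGAACCA. The template is its reverse complement.

5'-TGGTTCCAGAAGATCCGCCGTCGTCATCCATGCGGCCGTAGGGGAAAGGTCA-3'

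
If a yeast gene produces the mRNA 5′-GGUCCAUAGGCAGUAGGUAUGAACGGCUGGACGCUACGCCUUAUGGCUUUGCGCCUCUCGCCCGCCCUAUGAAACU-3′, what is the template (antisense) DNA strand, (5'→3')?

5'-AGTTTCATAGGGCGGGCGAGAGGCGCAAAGCCATAAGGCGTAGCGTCCAGCCGTTCATACCTACTGCCTATGGACC-3'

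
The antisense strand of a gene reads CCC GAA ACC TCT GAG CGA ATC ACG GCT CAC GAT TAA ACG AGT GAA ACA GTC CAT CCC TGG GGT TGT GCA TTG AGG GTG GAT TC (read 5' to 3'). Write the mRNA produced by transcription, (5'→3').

5'-GAAUCCACCCUCAAUGCACAACCCCAGGGAUGGACUGUUUCACUCGUUUAAUCGUGAGCCGUGAUUCGCUCAGAGGUUUCGGG-3'

RNA polymerase reads the template 3'→5' and synthesizes mRNA 5'→3' by base-pairing (A→U, T→A, G↔C). The complement of the template is GGGCTTTGGAGACTCGCTTAGTGCCGAGTGCTAATTTGCTCACTTTGTCAGGTAGGGACCCCAACACGTAACTCCCACCTAAG; antiparallel, so 5'→3' the coding strand is GAATCCACCCTCAATGCACAACCCCAGGGATGGACTGTTTCACTCGTTTAATCGTGAGCCGTGATTCGCTCAGAGGTTTCGGG. Replace T with U for the mRNA.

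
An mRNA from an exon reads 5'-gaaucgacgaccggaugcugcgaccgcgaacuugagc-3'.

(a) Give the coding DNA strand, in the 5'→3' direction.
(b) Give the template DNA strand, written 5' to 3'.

(a) 5′-GAATCGACGACCGGATGCTGCGACCGCGAACTTGAGC-3′
(b) 5'-GCTCAAGTTCGCGGTCGCAGCATCCGGTCGTCGATTC-3'

(a) The coding strand matches the mRNA with U→T.
(b) The template strand is the reverse complement of the coding strand.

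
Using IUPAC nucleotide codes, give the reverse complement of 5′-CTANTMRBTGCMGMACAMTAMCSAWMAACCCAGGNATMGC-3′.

5'-GCKATNCCTGGGTTKWTSGKTAKTGTKCKGCAVYKANTAG-3'

Standard pairs A↔T, G↔C; ambiguity codes pair R↔Y, M↔K, W↔W, S↔S, B↔V, N↔N. Complement (GATNAKYVACGKCKTGTKATKGSTWKTTGGGTCCNTAKCG), then reverse for 5'→3'.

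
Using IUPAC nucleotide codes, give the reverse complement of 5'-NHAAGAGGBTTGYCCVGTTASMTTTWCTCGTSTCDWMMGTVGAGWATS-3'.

Standard pairs A↔T, G↔C; ambiguity codes pair Y↔R, M↔K, W↔W, S↔S, B↔V, D↔H, N↔N. Complement (NDTTCTCCVAACRGGBCAATSKAAAWGAGCASAGHWKKCABCTCWTAS), then reverse for 5'→3'.

5'-SATWCTCBACKKWHGASACGAGWAAAKSTAACBGGRCAAVCCTCTTDN-3'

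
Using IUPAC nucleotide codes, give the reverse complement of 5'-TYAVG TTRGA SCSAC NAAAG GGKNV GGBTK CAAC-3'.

Standard pairs A↔T, G↔C; ambiguity codes pair R↔Y, K↔M, S↔S, B↔V, N↔N. Complement (ARTBCAAYCTSGSTGNTTTCCCMNBCCVAMGTTG), then reverse for 5'→3'.

5'-GTTGMAVCCBNMCCCTTTNGTSGSTCYAACBTRA-3'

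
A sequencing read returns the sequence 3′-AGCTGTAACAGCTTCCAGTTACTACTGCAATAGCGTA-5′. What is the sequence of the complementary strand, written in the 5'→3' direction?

The strand is given 3'→5', so its complement runs 5'→3' in the same left-to-right order: pair each base A↔T, G↔C.

5′-TCGACATTGTCGAAGGTCAATGATGACGTTATCGCAT-3′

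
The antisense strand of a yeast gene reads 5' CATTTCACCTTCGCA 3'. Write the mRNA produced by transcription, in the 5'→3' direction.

RNA polymerase reads the template 3'→5' and synthesizes mRNA 5'→3' by base-pairing (A→U, T→A, G↔C). The complement of the template is GTAAAGTGGAAGCGT; antiparallel, so 5'→3' the coding strand is TGCGAAGGTGAAATG. Replace T with U for the mRNA.

5'-UGCGAAGGUGAAAUG-3'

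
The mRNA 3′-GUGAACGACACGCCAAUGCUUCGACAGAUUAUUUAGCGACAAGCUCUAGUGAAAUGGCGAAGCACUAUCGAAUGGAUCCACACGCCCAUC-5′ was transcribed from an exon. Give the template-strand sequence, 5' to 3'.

5'-CACTTGCTGTGCGGTTACGAAGCTGTCTAATAAATCGCTGTTCGAGATCACTTTACCGCTTCGTGATAGCTTACCTAGGTGTGCGGGTAG-3'

Written 5'→3' the mRNA is CUACCCGCACACCUAGGUAAGCUAUCACGAAGCGGUAAAGUGAUCUCGAACAGCGAUUUAUUAGACAGCUUCGUAACCGCACAGCAAGUG, so the coding DNA strand is CTACCCGCACACCTAGGTAAGCTATCACGAAGCGGTAAAGTGATCTCGAACAGCGATTTATTAGACAGCTTCGTAACCGCACAGCAAGTG. The template is its reverse complement.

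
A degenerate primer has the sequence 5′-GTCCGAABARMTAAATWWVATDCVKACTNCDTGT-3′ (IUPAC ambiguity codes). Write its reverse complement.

5'-ACAHGNAGTMBGHATBWWATTTAKYTVTTCGGAC-3'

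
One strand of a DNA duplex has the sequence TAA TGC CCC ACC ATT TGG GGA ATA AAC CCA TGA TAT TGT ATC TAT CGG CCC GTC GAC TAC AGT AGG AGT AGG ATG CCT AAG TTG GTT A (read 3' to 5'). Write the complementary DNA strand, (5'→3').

5'-ATTACGGGGTGGTAAACCCCTTATTTGGGTACTATAACATAGATAGCCGGGCAGCTGATGTCATCCTCATCCTACGGATTCAACCAAT-3'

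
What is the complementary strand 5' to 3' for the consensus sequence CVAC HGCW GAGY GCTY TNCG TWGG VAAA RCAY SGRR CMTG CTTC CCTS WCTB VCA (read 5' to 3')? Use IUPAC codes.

5'-TGBVAGWSAGGGAAGCAKGYYCSRTGYTTTBCCWACGNARAGCRCTCWGCDGTBG-3'

Standard pairs A↔T, G↔C; ambiguity codes pair R↔Y, M↔K, W↔W, S↔S, B↔V, H↔D, N↔N. Complement (GBTGDCGWCTCRCGARANGCAWCCBTTTYGTRSCYYGKACGAAGGGASWGAVBGT), then reverse for 5'→3'.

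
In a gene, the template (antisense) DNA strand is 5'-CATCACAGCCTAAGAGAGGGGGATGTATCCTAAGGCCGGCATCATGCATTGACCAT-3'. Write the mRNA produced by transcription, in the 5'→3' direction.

RNA polymerase reads the template 3'→5' and synthesizes mRNA 5'→3' by base-pairing (A→U, T→A, G↔C). The complement of the template is GTAGTGTCGGATTCTCTCCCCCTACATAGGATTCCGGCCGTAGTACGTAACTGGTA; antiparallel, so 5'→3' the coding strand is ATGGTCAATGCATGATGCCGGCCTTAGGATACATCCCCCTCTCTTAGGCTGTGATG. Replace T with U for the mRNA.

5'-AUGGUCAAUGCAUGAUGCCGGCCUUAGGAUACAUCCCCCUCUCUUAGGCUGUGAUG-3'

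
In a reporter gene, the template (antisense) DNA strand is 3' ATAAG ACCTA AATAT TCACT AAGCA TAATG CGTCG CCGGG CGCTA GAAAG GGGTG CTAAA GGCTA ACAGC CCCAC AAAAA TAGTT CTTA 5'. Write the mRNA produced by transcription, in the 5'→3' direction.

5′-UAUUCUGGAUUUAUAAGUGAUUCGUAUUACGCAGCGGCCCGCGAUCUUUCCCCACGAUUUCCGAUUGUCGGGGUGUUUUUAUCAAGAAU-3′

Reading the template 3'→5' as shown, RNA polymerase pairs each base (A→U, T→A, G↔C) to build mRNA 5'→3' directly.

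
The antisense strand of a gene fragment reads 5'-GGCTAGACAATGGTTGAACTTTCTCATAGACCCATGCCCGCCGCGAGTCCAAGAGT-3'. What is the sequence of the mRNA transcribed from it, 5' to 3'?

The mRNA has the sequence of the coding strand (reverse complement of the template) with T→U. Reverse complement of GGCTAGACAATGGTTGAACTTTCTCATAGACCCATGCCCGCCGCGAGTCCAAGAGT is ACTCTTGGACTCGCGGCGGGCATGGGTCTATGAGAAAGTTCAACCATTGTCTAGCC; then T→U.

5'-ACUCUUGGACUCGCGGCGGGCAUGGGUCUAUGAGAAAGUUCAACCAUUGUCUAGCC-3'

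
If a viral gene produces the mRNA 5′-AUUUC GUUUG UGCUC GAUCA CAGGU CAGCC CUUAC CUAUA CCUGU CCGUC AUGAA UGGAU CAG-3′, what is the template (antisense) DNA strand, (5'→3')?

5′-CTGATCCATTCATGACGGACAGGTATAGGTAAGGGCTGACCTGTGATCGAGCACAAACGAAAT-3′

Replace U with T to get the coding DNA strand: ATTTCGTTTGTGCTCGATCACAGGTCAGCCCTTACCTATACCTGTCCGTCATGAATGGATCAG. The template strand is its reverse complement (complement TAAAGCAAACACGAGCTAGTGTCCAGTCGGGAATGGATATGGACAGGCAGTACTTACCTAGTC, then reverse).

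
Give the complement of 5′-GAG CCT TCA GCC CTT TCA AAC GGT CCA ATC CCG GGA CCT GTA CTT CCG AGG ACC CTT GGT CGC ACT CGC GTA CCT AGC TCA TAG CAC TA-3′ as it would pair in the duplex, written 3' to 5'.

3'-CTCGGAAGTCGGGAAAGTTTGCCAGGTTAGGGCCCTGGACATGAAGGCTCCTGGGAACCAGCGTGAGCGCATGGATCGAGTATCGTGAT-5'

Base-pairing A↔T, G↔C gives the complement. The complementary strand is antiparallel, so paired with a 5'→3' strand it runs 3'→5'.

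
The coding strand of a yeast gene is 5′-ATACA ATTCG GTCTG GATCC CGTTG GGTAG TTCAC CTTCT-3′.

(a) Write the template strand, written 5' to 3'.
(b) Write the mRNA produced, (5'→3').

(a) 5'-AGAAGGTGAACTACCCAACGGGATCCAGACCGAATTGTAT-3'
(b) 5'-AUACAAUUCGGUCUGGAUCCCGUUGGGUAGUUCACCUUCU-3'

(a) The template strand is the reverse complement of the coding strand: complement TATGTTAAGCCAGACCTAGGGCAACCCATCAAGTGGAAGA, then reverse.
(b) mRNA matches the coding strand with T→U.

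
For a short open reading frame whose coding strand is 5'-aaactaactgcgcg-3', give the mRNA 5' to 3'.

5'-AAACUAACUGCGCG-3'

mRNA has the coding-strand sequence with U in place of T.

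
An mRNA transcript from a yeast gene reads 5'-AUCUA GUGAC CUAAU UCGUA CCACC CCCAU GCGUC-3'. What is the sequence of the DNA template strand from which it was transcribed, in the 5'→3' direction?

5′-GACGCATGGGGGTGGTACGAATTAGGTCACTAGAT-3′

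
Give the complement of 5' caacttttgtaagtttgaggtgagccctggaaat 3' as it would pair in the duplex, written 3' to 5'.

Base-pairing A↔T, G↔C gives the complement. The complementary strand is antiparallel, so paired with a 5'→3' strand it runs 3'→5'.

3'-GTTGAAAACATTCAAACTCCACTCGGGACCTTTA-5'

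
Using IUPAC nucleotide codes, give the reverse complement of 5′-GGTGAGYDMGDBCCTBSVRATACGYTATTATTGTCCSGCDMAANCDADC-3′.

Standard pairs A↔T, G↔C; ambiguity codes pair R↔Y, M↔K, S↔S, B↔V, D↔H, N↔N. Complement (CCACTCRHKCHVGGAVSBYTATGCRATAATAACAGGSCGHKTTNGHTHG), then reverse for 5'→3'.

5'-GHTHGNTTKHGCSGGACAATAATARCGTATYBSVAGGVHCKHRCTCACC-3'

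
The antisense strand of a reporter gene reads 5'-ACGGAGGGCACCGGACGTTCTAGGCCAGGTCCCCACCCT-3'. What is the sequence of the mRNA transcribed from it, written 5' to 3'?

RNA polymerase reads the template 3'→5' and synthesizes mRNA 5'→3' by base-pairing (A→U, T→A, G↔C). The complement of the template is TGCCTCCCGTGGCCTGCAAGATCCGGTCCAGGGGTGGGA; antiparallel, so 5'→3' the coding strand is AGGGTGGGGACCTGGCCTAGAACGTCCGGTGCCCTCCGT. Replace T with U for the mRNA.

5'-AGGGUGGGGACCUGGCCUAGAACGUCCGGUGCCCUCCGU-3'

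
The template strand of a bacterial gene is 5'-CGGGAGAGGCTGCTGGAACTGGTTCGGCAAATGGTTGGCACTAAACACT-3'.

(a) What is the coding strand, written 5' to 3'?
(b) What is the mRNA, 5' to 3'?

(a) The coding strand is the reverse complement of the template: complement GCCCTCTCCGACGACCTTGACCAAGCCGTTTACCAACCGTGATTTGTGA, then reverse.
(b) mRNA has the coding-strand sequence with T→U.

(a) 5'-AGTGTTTAGTGCCAACCATTTGCCGAACCAGTTCCAGCAGCCTCTCCCG-3'
(b) 5'-AGUGUUUAGUGCCAACCAUUUGCCGAACCAGUUCCAGCAGCCUCUCCCG-3'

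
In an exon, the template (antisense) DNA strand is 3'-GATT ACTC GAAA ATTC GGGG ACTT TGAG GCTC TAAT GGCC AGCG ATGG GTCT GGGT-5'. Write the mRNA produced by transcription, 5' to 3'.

5'-CUAAUGAGCUUUUAAGCCCCUGAAACUCCGAGAUUACCGGUCGCUACCCAGACCCA-3'

Reading the template 3'→5' as shown, RNA polymerase pairs each base (A→U, T→A, G↔C) to build mRNA 5'→3' directly.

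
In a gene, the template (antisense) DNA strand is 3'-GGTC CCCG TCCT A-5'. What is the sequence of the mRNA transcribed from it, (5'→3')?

Reading the template 3'→5' as shown, RNA polymerase pairs each base (A→U, T→A, G↔C) to build mRNA 5'→3' directly.

5′-CCAGGGGCAGGAU-3′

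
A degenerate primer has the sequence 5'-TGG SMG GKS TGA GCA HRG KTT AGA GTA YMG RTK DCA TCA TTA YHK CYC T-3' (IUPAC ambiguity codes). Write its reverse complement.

Standard pairs A↔T, G↔C; ambiguity codes pair R↔Y, M↔K, S↔S, D↔H. Complement (ACCSKCCMSACTCGTDYCMAATCTCATRKCYAMHGTAGTAATRDMGRGA), then reverse for 5'→3'.

5′-AGRGMDRTAATGATGHMAYCKRTACTCTAAMCYDTGCTCASMCCKSCCA-3′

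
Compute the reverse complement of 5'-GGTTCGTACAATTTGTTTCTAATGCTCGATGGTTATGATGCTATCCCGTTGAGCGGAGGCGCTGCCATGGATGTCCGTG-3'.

5'-CACGGACATCCATGGCAGCGCCTCCGCTCAACGGGATAGCATCATAACCATCGAGCATTAGAAACAAATTGTACGAACC-3'

Reading the sequence 3'→5' and pairing each base (A↔T, G↔C) gives the reverse complement directly.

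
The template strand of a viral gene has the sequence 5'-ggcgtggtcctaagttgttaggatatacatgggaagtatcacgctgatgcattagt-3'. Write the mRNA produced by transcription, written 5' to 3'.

RNA polymerase reads the template 3'→5' and synthesizes mRNA 5'→3' by base-pairing (A→U, T→A, G↔C). The complement of the template is CCGCACCAGGATTCAACAATCCTATATGTACCCTTCATAGTGCGACTACGTAATCA; antiparallel, so 5'→3' the coding strand is ACTAATGCATCAGCGTGATACTTCCCATGTATATCCTAACAACTTAGGACCACGCC. Replace T with U for the mRNA.

5'-ACUAAUGCAUCAGCGUGAUACUUCCCAUGUAUAUCCUAACAACUUAGGACCACGCC-3'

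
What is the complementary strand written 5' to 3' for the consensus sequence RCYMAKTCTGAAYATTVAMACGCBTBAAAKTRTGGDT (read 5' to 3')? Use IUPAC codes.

5'-AHCCAYAMTTTVAVGCGTKTBAATRTTCAGAMTKRGY-3'

Standard pairs A↔T, G↔C; ambiguity codes pair R↔Y, M↔K, B↔V, D↔H. Complement (YGRKTMAGACTTRTAABTKTGCGVAVTTTMAYACCHA), then reverse for 5'→3'.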